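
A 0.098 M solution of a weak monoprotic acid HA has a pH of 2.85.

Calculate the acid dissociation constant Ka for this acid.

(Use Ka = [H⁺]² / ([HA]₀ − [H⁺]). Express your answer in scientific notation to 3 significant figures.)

[H⁺] = 10^(−pH) = 10^(−2.85) = 1.413e-03 M. For HA ⇌ H⁺ + A⁻, Ka = [H⁺][A⁻]/[HA] = [H⁺]² / ([HA]₀ − [H⁺]) = (1.413e-03)² / (0.098 − 1.413e-03) = 2.07e-05.

K_a = 2.07e-05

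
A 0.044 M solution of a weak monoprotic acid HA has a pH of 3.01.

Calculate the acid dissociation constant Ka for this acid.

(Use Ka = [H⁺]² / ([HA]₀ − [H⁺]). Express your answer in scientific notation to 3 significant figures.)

[H⁺] = 10^(−pH) = 10^(−3.01) = 9.772e-04 M. For HA ⇌ H⁺ + A⁻, Ka = [H⁺][A⁻]/[HA] = [H⁺]² / ([HA]₀ − [H⁺]) = (9.772e-04)² / (0.044 − 9.772e-04) = 2.22e-05.

K_a = 2.22e-05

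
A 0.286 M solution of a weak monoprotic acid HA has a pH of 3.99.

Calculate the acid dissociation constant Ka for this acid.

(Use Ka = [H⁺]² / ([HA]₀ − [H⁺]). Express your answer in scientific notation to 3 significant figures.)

[H⁺] = 10^(−pH) = 10^(−3.99) = 1.023e-04 M. For HA ⇌ H⁺ + A⁻, Ka = [H⁺][A⁻]/[HA] = [H⁺]² / ([HA]₀ − [H⁺]) = (1.023e-04)² / (0.286 − 1.023e-04) = 3.66e-08.

K_a = 3.66e-08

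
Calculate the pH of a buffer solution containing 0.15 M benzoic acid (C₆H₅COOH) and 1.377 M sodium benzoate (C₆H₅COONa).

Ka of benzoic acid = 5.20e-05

pKa = -log(5.20e-05) = 4.28. pH = pKa + log([A⁻]/[HA]) = 4.28 + log(1.377/0.15)

pH = 5.25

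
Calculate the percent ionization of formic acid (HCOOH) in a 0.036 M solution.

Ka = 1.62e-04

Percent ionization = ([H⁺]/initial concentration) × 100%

Using Ka equilibrium: x² + Ka×x - Ka×C = 0. Solving: [H⁺] = 2.3353e-03. Percent = (2.3353e-03/0.036) × 100

Percent ionization = 6.49%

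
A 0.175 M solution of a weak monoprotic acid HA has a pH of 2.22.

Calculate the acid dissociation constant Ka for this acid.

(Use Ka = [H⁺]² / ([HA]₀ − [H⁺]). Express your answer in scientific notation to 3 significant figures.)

[H⁺] = 10^(−pH) = 10^(−2.22) = 6.026e-03 M. For HA ⇌ H⁺ + A⁻, Ka = [H⁺][A⁻]/[HA] = [H⁺]² / ([HA]₀ − [H⁺]) = (6.026e-03)² / (0.175 − 6.026e-03) = 2.15e-04.

K_a = 2.15e-04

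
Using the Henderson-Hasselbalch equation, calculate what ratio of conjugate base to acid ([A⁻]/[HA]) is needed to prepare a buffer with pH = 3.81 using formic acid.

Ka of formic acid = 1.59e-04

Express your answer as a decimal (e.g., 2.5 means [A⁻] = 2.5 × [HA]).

pKa = -log(1.59e-04) = 3.7986. pH = pKa + log([A⁻]/[HA]), so log([A⁻]/[HA]) = pH − pKa = 3.81 − 3.7986 = 0.0114. [A⁻]/[HA] = 10^(0.0114) = 1.03

[A⁻]/[HA] = 1.03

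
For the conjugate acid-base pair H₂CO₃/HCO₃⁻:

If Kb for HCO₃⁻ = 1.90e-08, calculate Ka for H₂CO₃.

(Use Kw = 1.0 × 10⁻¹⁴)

For a conjugate pair Ka × Kb = Kw, so Ka = Kw/Kb = 1.0 × 10⁻¹⁴ / 1.90e-08 = 5.26e-07.

K_a = 5.26e-07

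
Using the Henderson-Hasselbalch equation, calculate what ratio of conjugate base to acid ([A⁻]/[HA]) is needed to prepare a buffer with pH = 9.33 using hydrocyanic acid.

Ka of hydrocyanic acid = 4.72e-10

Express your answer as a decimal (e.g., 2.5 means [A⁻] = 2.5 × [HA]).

pKa = -log(4.72e-10) = 9.3261. pH = pKa + log([A⁻]/[HA]), so log([A⁻]/[HA]) = pH − pKa = 9.33 − 9.3261 = 0.0039. [A⁻]/[HA] = 10^(0.0039) = 1.01

[A⁻]/[HA] = 1.01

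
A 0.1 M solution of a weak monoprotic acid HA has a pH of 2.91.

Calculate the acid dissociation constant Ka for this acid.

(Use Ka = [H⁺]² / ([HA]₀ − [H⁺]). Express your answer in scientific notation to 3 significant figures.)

[H⁺] = 10^(−pH) = 10^(−2.91) = 1.230e-03 M. For HA ⇌ H⁺ + A⁻, Ka = [H⁺][A⁻]/[HA] = [H⁺]² / ([HA]₀ − [H⁺]) = (1.230e-03)² / (0.1 − 1.230e-03) = 1.53e-05.

K_a = 1.53e-05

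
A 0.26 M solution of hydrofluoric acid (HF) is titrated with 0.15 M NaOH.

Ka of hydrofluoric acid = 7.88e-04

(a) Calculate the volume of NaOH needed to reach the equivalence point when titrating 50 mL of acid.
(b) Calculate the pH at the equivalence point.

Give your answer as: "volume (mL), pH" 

moles acid = 0.26 × 50/1000 = 0.013 mol; V_base = moles/0.15 × 1000 = 86.7 mL. At equivalence only the conjugate base is present: [A⁻] = 0.013/0.137 = 9.5122e-02 M. Kb = Kw/Ka = 1.27e-11; [OH⁻] = √(Kb × [A⁻]) = 1.0987e-06; pOH = 5.96; pH = 14 - pOH = 8.04.

V = 86.7 mL, pH = 8.04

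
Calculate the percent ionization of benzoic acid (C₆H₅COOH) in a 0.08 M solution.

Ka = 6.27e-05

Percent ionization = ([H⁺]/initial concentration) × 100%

Using Ka equilibrium: x² + Ka×x - Ka×C = 0. Solving: [H⁺] = 2.2085e-03. Percent = (2.2085e-03/0.08) × 100

Percent ionization = 2.76%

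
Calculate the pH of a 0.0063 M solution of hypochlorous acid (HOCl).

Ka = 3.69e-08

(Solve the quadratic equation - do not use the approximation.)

x² + Ka×x - Ka×C = 0. Using quadratic formula: [H⁺] = 1.5229e-05

pH = 4.82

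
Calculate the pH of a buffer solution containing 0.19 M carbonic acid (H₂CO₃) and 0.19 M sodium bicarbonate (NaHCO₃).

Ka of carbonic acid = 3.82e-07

pKa = -log(3.82e-07) = 6.42. pH = pKa + log([A⁻]/[HA]) = 6.42 + log(0.19/0.19)

pH = 6.42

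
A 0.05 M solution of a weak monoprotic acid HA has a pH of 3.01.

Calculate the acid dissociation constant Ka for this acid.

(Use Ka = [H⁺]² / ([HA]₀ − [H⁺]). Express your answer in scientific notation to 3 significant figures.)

[H⁺] = 10^(−pH) = 10^(−3.01) = 9.772e-04 M. For HA ⇌ H⁺ + A⁻, Ka = [H⁺][A⁻]/[HA] = [H⁺]² / ([HA]₀ − [H⁺]) = (9.772e-04)² / (0.05 − 9.772e-04) = 1.95e-05.

K_a = 1.95e-05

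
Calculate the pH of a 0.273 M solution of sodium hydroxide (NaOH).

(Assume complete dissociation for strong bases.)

[OH⁻] = 0.273 M for strong base. pOH = -log[OH⁻] = 0.56, pH = 14 - pOH

pH = 13.44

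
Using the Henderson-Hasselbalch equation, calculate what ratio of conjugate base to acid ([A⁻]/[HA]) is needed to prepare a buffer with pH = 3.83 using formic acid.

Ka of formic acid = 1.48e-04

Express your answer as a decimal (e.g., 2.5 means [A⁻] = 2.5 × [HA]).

pKa = -log(1.48e-04) = 3.8297. pH = pKa + log([A⁻]/[HA]), so log([A⁻]/[HA]) = pH − pKa = 3.83 − 3.8297 = 0.0003. [A⁻]/[HA] = 10^(0.0003) = 1.00

[A⁻]/[HA] = 1.00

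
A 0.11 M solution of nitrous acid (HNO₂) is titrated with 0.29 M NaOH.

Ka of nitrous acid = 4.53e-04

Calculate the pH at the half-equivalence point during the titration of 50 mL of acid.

At half-equivalence [HA] = [A⁻], so Henderson-Hasselbalch gives pH = pKa = -log(4.53e-04) = 3.34.

pH = pKa = 3.34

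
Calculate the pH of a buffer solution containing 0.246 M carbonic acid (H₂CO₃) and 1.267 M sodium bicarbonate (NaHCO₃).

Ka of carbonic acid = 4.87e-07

pKa = -log(4.87e-07) = 6.31. pH = pKa + log([A⁻]/[HA]) = 6.31 + log(1.267/0.246)

pH = 7.02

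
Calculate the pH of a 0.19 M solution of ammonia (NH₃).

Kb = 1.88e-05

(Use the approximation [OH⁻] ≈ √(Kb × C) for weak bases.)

[OH⁻] = √(Kb × C) = √(1.88e-05 × 0.19) = 1.8900e-03. pOH = 2.72, pH = 14 - pOH

pH = 11.28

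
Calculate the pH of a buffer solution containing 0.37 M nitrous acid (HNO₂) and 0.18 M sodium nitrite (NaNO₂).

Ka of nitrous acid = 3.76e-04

pKa = -log(3.76e-04) = 3.42. pH = pKa + log([A⁻]/[HA]) = 3.42 + log(0.18/0.37)

pH = 3.11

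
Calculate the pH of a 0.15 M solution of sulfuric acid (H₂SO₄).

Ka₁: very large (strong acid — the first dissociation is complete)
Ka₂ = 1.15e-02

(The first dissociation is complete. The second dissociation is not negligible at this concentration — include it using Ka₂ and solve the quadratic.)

First dissociation is complete: [H⁺]₀ = [HSO₄⁻]₀ = C = 0.15 M. Second dissociation HSO₄⁻ ⇌ H⁺ + SO₄²⁻: let x = [SO₄²⁻]. Ka₂ = (C + x)·x / (C − x) = 1.15e-02 → x² + (C + Ka₂)·x − Ka₂·C = 0 → x² + 0.16150·x − 1.725e-03 = 0. x = (−0.16150 + √(0.16150² + 4 × 1.725e-03)) / 2 = 1.0055e-02 M. [H⁺] = C + x = 0.15 + 1.0055e-02 = 1.6006e-01 M. pH = -log(1.6006e-01) = 0.80.

pH = 0.80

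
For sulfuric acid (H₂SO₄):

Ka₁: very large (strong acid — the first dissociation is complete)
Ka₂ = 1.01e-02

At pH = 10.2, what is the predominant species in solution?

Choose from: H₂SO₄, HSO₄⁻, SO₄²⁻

The first dissociation is complete, so H₂SO₄ itself is never the predominant species in water; pKa₂ = -log(1.01e-02) = 2.00. For a polyprotic acid the predominant species crosses at each pKa: below pKa_n the protonated form dominates, above it the deprotonated form does. At pH = 10.2, the predominant species is SO₄²⁻.

SO₄²⁻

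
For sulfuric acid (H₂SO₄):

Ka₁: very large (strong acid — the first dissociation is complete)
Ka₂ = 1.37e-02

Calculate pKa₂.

pKa₂ = -log(Ka₂) = -log(1.37e-02) = 1.86.

pK_{a2} = 1.86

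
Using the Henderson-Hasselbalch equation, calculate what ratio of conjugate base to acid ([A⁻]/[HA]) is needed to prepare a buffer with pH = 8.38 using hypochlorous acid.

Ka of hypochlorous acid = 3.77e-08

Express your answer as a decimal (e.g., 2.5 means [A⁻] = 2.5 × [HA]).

pKa = -log(3.77e-08) = 7.4237. pH = pKa + log([A⁻]/[HA]), so log([A⁻]/[HA]) = pH − pKa = 8.38 − 7.4237 = 0.9563. [A⁻]/[HA] = 10^(0.9563) = 9.04

[A⁻]/[HA] = 9.04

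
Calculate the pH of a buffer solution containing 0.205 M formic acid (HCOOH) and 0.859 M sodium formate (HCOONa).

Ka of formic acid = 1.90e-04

pKa = -log(1.90e-04) = 3.72. pH = pKa + log([A⁻]/[HA]) = 3.72 + log(0.859/0.205)

pH = 4.34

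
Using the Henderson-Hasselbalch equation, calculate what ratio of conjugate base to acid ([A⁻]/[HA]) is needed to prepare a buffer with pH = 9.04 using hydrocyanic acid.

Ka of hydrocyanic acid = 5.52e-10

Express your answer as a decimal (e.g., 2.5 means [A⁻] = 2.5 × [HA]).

pKa = -log(5.52e-10) = 9.2581. pH = pKa + log([A⁻]/[HA]), so log([A⁻]/[HA]) = pH − pKa = 9.04 − 9.2581 = -0.2181. [A⁻]/[HA] = 10^(-0.2181) = 0.605

[A⁻]/[HA] = 0.605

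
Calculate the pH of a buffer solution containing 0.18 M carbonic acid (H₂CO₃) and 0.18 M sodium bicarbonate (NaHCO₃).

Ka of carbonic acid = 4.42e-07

pKa = -log(4.42e-07) = 6.35. pH = pKa + log([A⁻]/[HA]) = 6.35 + log(0.18/0.18)

pH = 6.35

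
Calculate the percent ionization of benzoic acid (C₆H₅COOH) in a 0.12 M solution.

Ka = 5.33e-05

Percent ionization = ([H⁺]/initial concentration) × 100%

Using Ka equilibrium: x² + Ka×x - Ka×C = 0. Solving: [H⁺] = 2.5025e-03. Percent = (2.5025e-03/0.12) × 100

Percent ionization = 2.09%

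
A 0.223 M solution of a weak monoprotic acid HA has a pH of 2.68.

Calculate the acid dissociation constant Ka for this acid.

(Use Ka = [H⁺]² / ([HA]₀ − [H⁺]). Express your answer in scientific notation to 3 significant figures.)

[H⁺] = 10^(−pH) = 10^(−2.68) = 2.089e-03 M. For HA ⇌ H⁺ + A⁻, Ka = [H⁺][A⁻]/[HA] = [H⁺]² / ([HA]₀ − [H⁺]) = (2.089e-03)² / (0.223 − 2.089e-03) = 1.98e-05.

K_a = 1.98e-05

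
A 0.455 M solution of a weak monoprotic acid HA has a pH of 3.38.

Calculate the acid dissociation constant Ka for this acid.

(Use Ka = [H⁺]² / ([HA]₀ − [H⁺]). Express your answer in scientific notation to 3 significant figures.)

[H⁺] = 10^(−pH) = 10^(−3.38) = 4.169e-04 M. For HA ⇌ H⁺ + A⁻, Ka = [H⁺][A⁻]/[HA] = [H⁺]² / ([HA]₀ − [H⁺]) = (4.169e-04)² / (0.455 − 4.169e-04) = 3.82e-07.

K_a = 3.82e-07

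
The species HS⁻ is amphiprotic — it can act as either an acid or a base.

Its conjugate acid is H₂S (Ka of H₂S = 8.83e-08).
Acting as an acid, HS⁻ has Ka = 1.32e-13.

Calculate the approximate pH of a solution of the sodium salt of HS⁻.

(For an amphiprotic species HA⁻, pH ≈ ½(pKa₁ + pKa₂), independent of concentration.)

pKa₁ = -log(8.83e-08) = 7.05; pKa₂ = -log(1.32e-13) = 12.88. For an amphiprotic species, pH ≈ ½(pKa₁ + pKa₂) = ½(7.05 + 12.88) = 9.97.

pH = 9.97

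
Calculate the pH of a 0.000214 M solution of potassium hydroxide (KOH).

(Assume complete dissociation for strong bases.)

[OH⁻] = 0.000214 M for strong base. pOH = -log[OH⁻] = 3.67, pH = 14 - pOH

pH = 10.33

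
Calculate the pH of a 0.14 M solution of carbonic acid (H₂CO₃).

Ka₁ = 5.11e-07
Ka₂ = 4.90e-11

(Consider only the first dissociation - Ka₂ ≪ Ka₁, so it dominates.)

First dissociation dominates. From Ka₁ = [H⁺][HA⁻]/[H₂A], x² + Ka₁·x − Ka₁·C = 0 with C = 0.14 M and Ka₁ = 5.11e-07. Solving: [H⁺] = (−Ka₁ + √(Ka₁² + 4·Ka₁·C)) / 2 = 2.6721e-04 M. pH = -log(2.6721e-04) = 3.57.

pH = 3.57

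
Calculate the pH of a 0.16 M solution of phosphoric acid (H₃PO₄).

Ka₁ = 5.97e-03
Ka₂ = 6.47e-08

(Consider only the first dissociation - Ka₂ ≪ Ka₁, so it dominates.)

First dissociation dominates. From Ka₁ = [H⁺][HA⁻]/[H₂A], x² + Ka₁·x − Ka₁·C = 0 with C = 0.16 M and Ka₁ = 5.97e-03. Solving: [H⁺] = (−Ka₁ + √(Ka₁² + 4·Ka₁·C)) / 2 = 2.8065e-02 M. pH = -log(2.8065e-02) = 1.55.

pH = 1.55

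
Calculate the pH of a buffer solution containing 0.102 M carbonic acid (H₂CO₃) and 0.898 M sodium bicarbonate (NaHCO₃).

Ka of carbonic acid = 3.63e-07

pKa = -log(3.63e-07) = 6.44. pH = pKa + log([A⁻]/[HA]) = 6.44 + log(0.898/0.102)

pH = 7.38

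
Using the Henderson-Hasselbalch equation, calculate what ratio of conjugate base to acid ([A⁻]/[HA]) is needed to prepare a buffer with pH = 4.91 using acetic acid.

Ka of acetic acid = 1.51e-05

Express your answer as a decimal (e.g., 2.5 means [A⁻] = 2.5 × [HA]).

pKa = -log(1.51e-05) = 4.8210. pH = pKa + log([A⁻]/[HA]), so log([A⁻]/[HA]) = pH − pKa = 4.91 − 4.8210 = 0.0890. [A⁻]/[HA] = 10^(0.0890) = 1.23

[A⁻]/[HA] = 1.23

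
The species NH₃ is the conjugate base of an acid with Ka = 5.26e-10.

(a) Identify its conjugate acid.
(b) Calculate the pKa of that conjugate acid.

(a) The conjugate acid is formed by adding one H⁺ to NH₃, giving NH₄⁺. (b) pKa = -log(Ka) = -log(5.26e-10) = 9.28.

Conjugate acid: NH₄⁺; pK_a = 9.28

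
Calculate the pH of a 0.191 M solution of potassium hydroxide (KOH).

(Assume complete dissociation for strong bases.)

[OH⁻] = 0.191 M for strong base. pOH = -log[OH⁻] = 0.72, pH = 14 - pOH

pH = 13.28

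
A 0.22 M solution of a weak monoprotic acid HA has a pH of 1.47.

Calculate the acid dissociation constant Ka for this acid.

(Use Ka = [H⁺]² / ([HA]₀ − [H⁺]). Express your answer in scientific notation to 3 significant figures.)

[H⁺] = 10^(−pH) = 10^(−1.47) = 3.388e-02 M. For HA ⇌ H⁺ + A⁻, Ka = [H⁺][A⁻]/[HA] = [H⁺]² / ([HA]₀ − [H⁺]) = (3.388e-02)² / (0.22 − 3.388e-02) = 6.17e-03.

K_a = 6.17e-03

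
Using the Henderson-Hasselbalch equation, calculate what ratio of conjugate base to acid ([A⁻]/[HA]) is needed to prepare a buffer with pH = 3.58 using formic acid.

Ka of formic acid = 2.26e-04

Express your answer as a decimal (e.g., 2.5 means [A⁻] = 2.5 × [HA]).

pKa = -log(2.26e-04) = 3.6459. pH = pKa + log([A⁻]/[HA]), so log([A⁻]/[HA]) = pH − pKa = 3.58 − 3.6459 = -0.0659. [A⁻]/[HA] = 10^(-0.0659) = 0.859

[A⁻]/[HA] = 0.859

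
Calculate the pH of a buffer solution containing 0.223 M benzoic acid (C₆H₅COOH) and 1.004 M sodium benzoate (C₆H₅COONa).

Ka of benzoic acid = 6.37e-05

pKa = -log(6.37e-05) = 4.20. pH = pKa + log([A⁻]/[HA]) = 4.20 + log(1.004/0.223)

pH = 4.85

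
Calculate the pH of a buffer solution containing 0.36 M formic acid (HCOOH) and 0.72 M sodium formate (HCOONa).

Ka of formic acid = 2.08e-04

pKa = -log(2.08e-04) = 3.68. pH = pKa + log([A⁻]/[HA]) = 3.68 + log(0.72/0.36)

pH = 3.98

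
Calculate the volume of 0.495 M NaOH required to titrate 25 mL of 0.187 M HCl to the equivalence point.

At equivalence: moles acid = moles base. moles HCl = 0.187 × 25/1000 = 0.004675 mol. V_base = moles / 0.495 × 1000 = 9.4 mL.

V_{base} = 9.4 mL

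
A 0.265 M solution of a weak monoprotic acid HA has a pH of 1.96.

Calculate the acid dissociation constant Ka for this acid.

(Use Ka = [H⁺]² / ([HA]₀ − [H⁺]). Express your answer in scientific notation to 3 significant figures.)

[H⁺] = 10^(−pH) = 10^(−1.96) = 1.096e-02 M. For HA ⇌ H⁺ + A⁻, Ka = [H⁺][A⁻]/[HA] = [H⁺]² / ([HA]₀ − [H⁺]) = (1.096e-02)² / (0.265 − 1.096e-02) = 4.73e-04.

K_a = 4.73e-04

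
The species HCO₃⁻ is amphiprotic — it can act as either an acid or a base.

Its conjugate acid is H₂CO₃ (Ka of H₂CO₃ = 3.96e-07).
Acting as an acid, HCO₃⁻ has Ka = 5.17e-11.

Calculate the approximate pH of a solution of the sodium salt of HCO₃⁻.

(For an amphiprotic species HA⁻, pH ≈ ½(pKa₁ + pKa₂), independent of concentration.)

pKa₁ = -log(3.96e-07) = 6.40; pKa₂ = -log(5.17e-11) = 10.29. For an amphiprotic species, pH ≈ ½(pKa₁ + pKa₂) = ½(6.40 + 10.29) = 8.34.

pH = 8.34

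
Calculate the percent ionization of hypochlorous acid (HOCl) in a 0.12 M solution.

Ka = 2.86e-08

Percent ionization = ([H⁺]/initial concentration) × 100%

Using Ka equilibrium: x² + Ka×x - Ka×C = 0. Solving: [H⁺] = 5.8569e-05. Percent = (5.8569e-05/0.12) × 100

Percent ionization = 0.0488%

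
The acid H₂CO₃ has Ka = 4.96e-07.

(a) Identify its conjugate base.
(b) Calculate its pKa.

(a) The conjugate base is formed by removing one H⁺ from H₂CO₃, giving HCO₃⁻. (b) pKa = -log(Ka) = -log(4.96e-07) = 6.30.

Conjugate base: HCO₃⁻; pK_a = 6.30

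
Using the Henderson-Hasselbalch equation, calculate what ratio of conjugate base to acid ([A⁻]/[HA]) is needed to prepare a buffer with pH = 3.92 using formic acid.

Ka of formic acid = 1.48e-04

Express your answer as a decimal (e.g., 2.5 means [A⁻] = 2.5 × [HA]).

pKa = -log(1.48e-04) = 3.8297. pH = pKa + log([A⁻]/[HA]), so log([A⁻]/[HA]) = pH − pKa = 3.92 − 3.8297 = 0.0903. [A⁻]/[HA] = 10^(0.0903) = 1.23

[A⁻]/[HA] = 1.23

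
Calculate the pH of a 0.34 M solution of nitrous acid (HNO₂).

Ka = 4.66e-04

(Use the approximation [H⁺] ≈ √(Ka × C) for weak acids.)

[H⁺] = √(Ka × C) = √(4.66e-04 × 0.34) = 1.2587e-02. pH = -log(1.2587e-02)

pH = 1.90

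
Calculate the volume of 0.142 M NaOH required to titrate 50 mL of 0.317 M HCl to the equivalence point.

At equivalence: moles acid = moles base. moles HCl = 0.317 × 50/1000 = 0.01585 mol. V_base = moles / 0.142 × 1000 = 111.6 mL.

V_{base} = 111.6 mL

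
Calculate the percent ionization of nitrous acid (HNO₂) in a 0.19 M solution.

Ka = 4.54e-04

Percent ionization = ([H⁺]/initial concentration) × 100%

Using Ka equilibrium: x² + Ka×x - Ka×C = 0. Solving: [H⁺] = 9.0634e-03. Percent = (9.0634e-03/0.19) × 100

Percent ionization = 4.77%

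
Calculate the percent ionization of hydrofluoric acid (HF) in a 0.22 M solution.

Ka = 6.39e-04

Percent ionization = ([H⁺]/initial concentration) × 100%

Using Ka equilibrium: x² + Ka×x - Ka×C = 0. Solving: [H⁺] = 1.1541e-02. Percent = (1.1541e-02/0.22) × 100

Percent ionization = 5.25%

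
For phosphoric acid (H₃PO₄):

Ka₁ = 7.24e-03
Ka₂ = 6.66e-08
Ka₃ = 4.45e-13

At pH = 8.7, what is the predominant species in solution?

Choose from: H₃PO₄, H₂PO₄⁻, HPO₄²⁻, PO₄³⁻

pKa₁ = 2.14, pKa₂ = 7.18, pKa₃ = 12.35. For a polyprotic acid the predominant species crosses at each pKa: below pKa_n the protonated form dominates, above it the deprotonated form does. At pH = 8.7, the predominant species is HPO₄²⁻.

HPO₄²⁻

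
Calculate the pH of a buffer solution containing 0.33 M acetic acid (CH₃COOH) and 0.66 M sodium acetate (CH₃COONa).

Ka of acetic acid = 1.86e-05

pKa = -log(1.86e-05) = 4.73. pH = pKa + log([A⁻]/[HA]) = 4.73 + log(0.66/0.33)

pH = 5.03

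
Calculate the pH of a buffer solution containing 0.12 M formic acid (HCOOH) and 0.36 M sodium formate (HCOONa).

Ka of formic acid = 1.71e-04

pKa = -log(1.71e-04) = 3.77. pH = pKa + log([A⁻]/[HA]) = 3.77 + log(0.36/0.12)

pH = 4.24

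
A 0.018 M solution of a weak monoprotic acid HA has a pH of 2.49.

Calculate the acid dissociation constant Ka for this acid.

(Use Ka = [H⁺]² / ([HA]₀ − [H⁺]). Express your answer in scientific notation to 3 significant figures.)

[H⁺] = 10^(−pH) = 10^(−2.49) = 3.236e-03 M. For HA ⇌ H⁺ + A⁻, Ka = [H⁺][A⁻]/[HA] = [H⁺]² / ([HA]₀ − [H⁺]) = (3.236e-03)² / (0.018 − 3.236e-03) = 7.09e-04.

K_a = 7.09e-04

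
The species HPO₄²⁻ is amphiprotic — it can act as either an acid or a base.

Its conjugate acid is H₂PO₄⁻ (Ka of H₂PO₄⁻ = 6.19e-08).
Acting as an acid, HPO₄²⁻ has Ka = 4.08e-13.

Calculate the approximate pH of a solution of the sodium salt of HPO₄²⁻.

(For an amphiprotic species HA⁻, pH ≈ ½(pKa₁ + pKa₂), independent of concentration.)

pKa₁ = -log(6.19e-08) = 7.21; pKa₂ = -log(4.08e-13) = 12.39. For an amphiprotic species, pH ≈ ½(pKa₁ + pKa₂) = ½(7.21 + 12.39) = 9.80.

pH = 9.80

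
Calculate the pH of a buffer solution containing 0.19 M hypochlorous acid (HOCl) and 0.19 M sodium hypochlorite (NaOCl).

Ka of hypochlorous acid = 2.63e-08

pKa = -log(2.63e-08) = 7.58. pH = pKa + log([A⁻]/[HA]) = 7.58 + log(0.19/0.19)

pH = 7.58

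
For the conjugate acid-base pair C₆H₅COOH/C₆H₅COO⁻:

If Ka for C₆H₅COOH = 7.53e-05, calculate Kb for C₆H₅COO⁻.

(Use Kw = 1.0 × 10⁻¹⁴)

For a conjugate pair Ka × Kb = Kw, so Kb = Kw/Ka = 1.0 × 10⁻¹⁴ / 7.53e-05 = 1.33e-10.

K_b = 1.33e-10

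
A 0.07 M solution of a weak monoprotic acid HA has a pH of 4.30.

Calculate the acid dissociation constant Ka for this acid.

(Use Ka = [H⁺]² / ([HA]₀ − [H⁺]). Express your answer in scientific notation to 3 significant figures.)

[H⁺] = 10^(−pH) = 10^(−4.30) = 5.012e-05 M. For HA ⇌ H⁺ + A⁻, Ka = [H⁺][A⁻]/[HA] = [H⁺]² / ([HA]₀ − [H⁺]) = (5.012e-05)² / (0.07 − 5.012e-05) = 3.59e-08.

K_a = 3.59e-08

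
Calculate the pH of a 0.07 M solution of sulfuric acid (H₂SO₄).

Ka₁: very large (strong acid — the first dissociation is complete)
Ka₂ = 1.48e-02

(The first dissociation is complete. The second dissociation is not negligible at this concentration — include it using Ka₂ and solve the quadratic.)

First dissociation is complete: [H⁺]₀ = [HSO₄⁻]₀ = C = 0.07 M. Second dissociation HSO₄⁻ ⇌ H⁺ + SO₄²⁻: let x = [SO₄²⁻]. Ka₂ = (C + x)·x / (C − x) = 1.48e-02 → x² + (C + Ka₂)·x − Ka₂·C = 0 → x² + 0.08480·x − 1.036e-03 = 0. x = (−0.08480 + √(0.08480² + 4 × 1.036e-03)) / 2 = 1.0833e-02 M. [H⁺] = C + x = 0.07 + 1.0833e-02 = 8.0833e-02 M. pH = -log(8.0833e-02) = 1.09.

pH = 1.09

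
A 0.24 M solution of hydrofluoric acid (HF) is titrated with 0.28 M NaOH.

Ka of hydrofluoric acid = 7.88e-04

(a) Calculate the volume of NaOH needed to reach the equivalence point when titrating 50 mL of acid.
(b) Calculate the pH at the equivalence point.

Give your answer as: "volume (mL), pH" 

moles acid = 0.24 × 50/1000 = 0.012 mol; V_base = moles/0.28 × 1000 = 42.9 mL. At equivalence only the conjugate base is present: [A⁻] = 0.012/0.093 = 1.2923e-01 M. Kb = Kw/Ka = 1.27e-11; [OH⁻] = √(Kb × [A⁻]) = 1.2806e-06; pOH = 5.89; pH = 14 - pOH = 8.11.

V = 42.9 mL, pH = 8.11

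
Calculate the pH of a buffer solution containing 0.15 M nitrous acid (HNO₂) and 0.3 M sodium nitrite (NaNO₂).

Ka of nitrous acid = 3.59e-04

pKa = -log(3.59e-04) = 3.44. pH = pKa + log([A⁻]/[HA]) = 3.44 + log(0.3/0.15)

pH = 3.75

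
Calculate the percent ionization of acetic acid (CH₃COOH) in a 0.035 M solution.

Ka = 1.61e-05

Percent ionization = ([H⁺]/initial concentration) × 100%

Using Ka equilibrium: x² + Ka×x - Ka×C = 0. Solving: [H⁺] = 7.4266e-04. Percent = (7.4266e-04/0.035) × 100

Percent ionization = 2.12%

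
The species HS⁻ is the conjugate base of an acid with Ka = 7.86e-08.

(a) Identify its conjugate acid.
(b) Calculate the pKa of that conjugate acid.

(a) The conjugate acid is formed by adding one H⁺ to HS⁻, giving H₂S. (b) pKa = -log(Ka) = -log(7.86e-08) = 7.10.

Conjugate acid: H₂S; pK_a = 7.10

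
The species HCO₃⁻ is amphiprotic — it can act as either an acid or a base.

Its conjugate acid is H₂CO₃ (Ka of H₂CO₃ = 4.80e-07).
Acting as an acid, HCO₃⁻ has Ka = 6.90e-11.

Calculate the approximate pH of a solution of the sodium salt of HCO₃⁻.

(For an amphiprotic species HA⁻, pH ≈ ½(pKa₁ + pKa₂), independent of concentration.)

pKa₁ = -log(4.80e-07) = 6.32; pKa₂ = -log(6.90e-11) = 10.16. For an amphiprotic species, pH ≈ ½(pKa₁ + pKa₂) = ½(6.32 + 10.16) = 8.24.

pH = 8.24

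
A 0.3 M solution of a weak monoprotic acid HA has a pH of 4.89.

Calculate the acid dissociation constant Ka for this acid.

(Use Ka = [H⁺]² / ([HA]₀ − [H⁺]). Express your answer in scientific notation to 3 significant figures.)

[H⁺] = 10^(−pH) = 10^(−4.89) = 1.288e-05 M. For HA ⇌ H⁺ + A⁻, Ka = [H⁺][A⁻]/[HA] = [H⁺]² / ([HA]₀ − [H⁺]) = (1.288e-05)² / (0.3 − 1.288e-05) = 5.53e-10.

K_a = 5.53e-10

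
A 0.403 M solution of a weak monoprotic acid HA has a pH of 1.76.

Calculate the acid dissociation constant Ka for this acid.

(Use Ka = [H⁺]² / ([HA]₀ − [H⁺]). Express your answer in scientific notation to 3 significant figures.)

[H⁺] = 10^(−pH) = 10^(−1.76) = 1.738e-02 M. For HA ⇌ H⁺ + A⁻, Ka = [H⁺][A⁻]/[HA] = [H⁺]² / ([HA]₀ − [H⁺]) = (1.738e-02)² / (0.403 − 1.738e-02) = 7.83e-04.

K_a = 7.83e-04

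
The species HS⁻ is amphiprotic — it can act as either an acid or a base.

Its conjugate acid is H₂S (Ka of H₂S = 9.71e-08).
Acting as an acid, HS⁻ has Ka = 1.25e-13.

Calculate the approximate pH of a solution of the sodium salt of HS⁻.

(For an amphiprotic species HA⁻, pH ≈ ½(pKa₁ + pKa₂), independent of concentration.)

pKa₁ = -log(9.71e-08) = 7.01; pKa₂ = -log(1.25e-13) = 12.90. For an amphiprotic species, pH ≈ ½(pKa₁ + pKa₂) = ½(7.01 + 12.90) = 9.96.

pH = 9.96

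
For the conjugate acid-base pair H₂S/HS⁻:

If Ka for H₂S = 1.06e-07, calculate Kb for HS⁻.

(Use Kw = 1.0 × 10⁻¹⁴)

For a conjugate pair Ka × Kb = Kw, so Kb = Kw/Ka = 1.0 × 10⁻¹⁴ / 1.06e-07 = 9.43e-08.

K_b = 9.43e-08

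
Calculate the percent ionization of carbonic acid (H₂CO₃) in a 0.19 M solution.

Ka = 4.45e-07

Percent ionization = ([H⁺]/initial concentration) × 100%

Using Ka equilibrium: x² + Ka×x - Ka×C = 0. Solving: [H⁺] = 2.9055e-04. Percent = (2.9055e-04/0.19) × 100

Percent ionization = 0.153%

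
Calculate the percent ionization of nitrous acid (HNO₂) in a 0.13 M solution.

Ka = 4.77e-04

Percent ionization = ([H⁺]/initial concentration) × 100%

Using Ka equilibrium: x² + Ka×x - Ka×C = 0. Solving: [H⁺] = 7.6398e-03. Percent = (7.6398e-03/0.13) × 100

Percent ionization = 5.88%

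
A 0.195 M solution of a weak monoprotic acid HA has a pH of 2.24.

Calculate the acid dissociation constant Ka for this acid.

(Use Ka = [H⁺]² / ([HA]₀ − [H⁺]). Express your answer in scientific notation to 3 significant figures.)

[H⁺] = 10^(−pH) = 10^(−2.24) = 5.754e-03 M. For HA ⇌ H⁺ + A⁻, Ka = [H⁺][A⁻]/[HA] = [H⁺]² / ([HA]₀ − [H⁺]) = (5.754e-03)² / (0.195 − 5.754e-03) = 1.75e-04.

K_a = 1.75e-04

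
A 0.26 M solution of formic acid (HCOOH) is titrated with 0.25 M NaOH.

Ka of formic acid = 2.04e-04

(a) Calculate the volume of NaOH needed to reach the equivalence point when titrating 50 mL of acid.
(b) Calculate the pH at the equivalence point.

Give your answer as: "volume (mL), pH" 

moles acid = 0.26 × 50/1000 = 0.013 mol; V_base = moles/0.25 × 1000 = 52.0 mL. At equivalence only the conjugate base is present: [A⁻] = 0.013/0.102 = 1.2745e-01 M. Kb = Kw/Ka = 4.90e-11; [OH⁻] = √(Kb × [A⁻]) = 2.4995e-06; pOH = 5.60; pH = 14 - pOH = 8.40.

V = 52.0 mL, pH = 8.40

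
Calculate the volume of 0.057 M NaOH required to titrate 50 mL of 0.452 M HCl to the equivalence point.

At equivalence: moles acid = moles base. moles HCl = 0.452 × 50/1000 = 0.0226 mol. V_base = moles / 0.057 × 1000 = 396.5 mL.

V_{base} = 396.5 mL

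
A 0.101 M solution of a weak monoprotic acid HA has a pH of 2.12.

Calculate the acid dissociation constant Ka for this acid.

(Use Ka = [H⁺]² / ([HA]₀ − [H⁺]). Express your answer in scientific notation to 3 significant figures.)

[H⁺] = 10^(−pH) = 10^(−2.12) = 7.586e-03 M. For HA ⇌ H⁺ + A⁻, Ka = [H⁺][A⁻]/[HA] = [H⁺]² / ([HA]₀ − [H⁺]) = (7.586e-03)² / (0.101 − 7.586e-03) = 6.16e-04.

K_a = 6.16e-04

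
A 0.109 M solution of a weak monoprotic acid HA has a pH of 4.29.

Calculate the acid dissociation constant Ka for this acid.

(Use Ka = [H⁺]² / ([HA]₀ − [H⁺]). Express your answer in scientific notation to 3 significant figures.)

[H⁺] = 10^(−pH) = 10^(−4.29) = 5.129e-05 M. For HA ⇌ H⁺ + A⁻, Ka = [H⁺][A⁻]/[HA] = [H⁺]² / ([HA]₀ − [H⁺]) = (5.129e-05)² / (0.109 − 5.129e-05) = 2.41e-08.

K_a = 2.41e-08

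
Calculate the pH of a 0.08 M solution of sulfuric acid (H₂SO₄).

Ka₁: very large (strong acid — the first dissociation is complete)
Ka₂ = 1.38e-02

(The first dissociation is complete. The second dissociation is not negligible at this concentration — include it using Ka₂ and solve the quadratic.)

First dissociation is complete: [H⁺]₀ = [HSO₄⁻]₀ = C = 0.08 M. Second dissociation HSO₄⁻ ⇌ H⁺ + SO₄²⁻: let x = [SO₄²⁻]. Ka₂ = (C + x)·x / (C − x) = 1.38e-02 → x² + (C + Ka₂)·x − Ka₂·C = 0 → x² + 0.09380·x − 1.104e-03 = 0. x = (−0.09380 + √(0.09380² + 4 × 1.104e-03)) / 2 = 1.0577e-02 M. [H⁺] = C + x = 0.08 + 1.0577e-02 = 9.0577e-02 M. pH = -log(9.0577e-02) = 1.04.

pH = 1.04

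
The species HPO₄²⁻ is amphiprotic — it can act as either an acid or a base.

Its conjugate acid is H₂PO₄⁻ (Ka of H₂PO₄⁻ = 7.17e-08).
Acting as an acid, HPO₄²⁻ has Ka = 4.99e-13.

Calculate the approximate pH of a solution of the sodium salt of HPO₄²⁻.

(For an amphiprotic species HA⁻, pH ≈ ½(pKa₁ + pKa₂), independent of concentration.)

pKa₁ = -log(7.17e-08) = 7.14; pKa₂ = -log(4.99e-13) = 12.30. For an amphiprotic species, pH ≈ ½(pKa₁ + pKa₂) = ½(7.14 + 12.30) = 9.72.

pH = 9.72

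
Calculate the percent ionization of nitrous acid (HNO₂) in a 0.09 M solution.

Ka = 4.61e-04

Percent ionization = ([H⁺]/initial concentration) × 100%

Using Ka equilibrium: x² + Ka×x - Ka×C = 0. Solving: [H⁺] = 6.2149e-03. Percent = (6.2149e-03/0.09) × 100

Percent ionization = 6.91%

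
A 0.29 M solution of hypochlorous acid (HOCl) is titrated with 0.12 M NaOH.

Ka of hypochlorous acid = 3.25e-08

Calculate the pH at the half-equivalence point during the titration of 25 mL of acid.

At half-equivalence [HA] = [A⁻], so Henderson-Hasselbalch gives pH = pKa = -log(3.25e-08) = 7.49.

pH = pKa = 7.49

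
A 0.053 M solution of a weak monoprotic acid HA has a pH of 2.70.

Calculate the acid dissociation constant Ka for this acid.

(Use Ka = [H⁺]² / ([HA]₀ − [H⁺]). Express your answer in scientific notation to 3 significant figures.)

[H⁺] = 10^(−pH) = 10^(−2.70) = 1.995e-03 M. For HA ⇌ H⁺ + A⁻, Ka = [H⁺][A⁻]/[HA] = [H⁺]² / ([HA]₀ − [H⁺]) = (1.995e-03)² / (0.053 − 1.995e-03) = 7.81e-05.

K_a = 7.81e-05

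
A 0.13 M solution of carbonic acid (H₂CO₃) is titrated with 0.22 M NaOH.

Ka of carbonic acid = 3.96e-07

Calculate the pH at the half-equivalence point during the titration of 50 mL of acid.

At half-equivalence [HA] = [A⁻], so Henderson-Hasselbalch gives pH = pKa = -log(3.96e-07) = 6.40.

pH = pKa = 6.40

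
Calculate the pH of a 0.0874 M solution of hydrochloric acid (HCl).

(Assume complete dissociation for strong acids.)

[H⁺] = 0.0874 M for strong acid. pH = -log[H⁺] = -log(0.0874)

pH = 1.06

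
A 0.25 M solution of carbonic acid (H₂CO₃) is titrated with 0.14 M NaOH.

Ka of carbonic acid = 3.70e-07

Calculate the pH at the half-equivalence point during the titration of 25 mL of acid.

At half-equivalence [HA] = [A⁻], so Henderson-Hasselbalch gives pH = pKa = -log(3.70e-07) = 6.43.

pH = pKa = 6.43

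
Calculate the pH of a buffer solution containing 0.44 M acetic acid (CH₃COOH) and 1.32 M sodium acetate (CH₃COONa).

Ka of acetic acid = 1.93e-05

pKa = -log(1.93e-05) = 4.71. pH = pKa + log([A⁻]/[HA]) = 4.71 + log(1.32/0.44)

pH = 5.19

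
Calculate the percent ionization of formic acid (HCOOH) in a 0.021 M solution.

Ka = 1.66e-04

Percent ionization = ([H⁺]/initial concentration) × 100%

Using Ka equilibrium: x² + Ka×x - Ka×C = 0. Solving: [H⁺] = 1.7859e-03. Percent = (1.7859e-03/0.021) × 100

Percent ionization = 8.5%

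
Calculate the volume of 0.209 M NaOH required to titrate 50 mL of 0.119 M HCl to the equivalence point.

At equivalence: moles acid = moles base. moles HCl = 0.119 × 50/1000 = 0.00595 mol. V_base = moles / 0.209 × 1000 = 28.5 mL.

V_{base} = 28.5 mL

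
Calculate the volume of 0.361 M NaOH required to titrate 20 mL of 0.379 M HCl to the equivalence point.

At equivalence: moles acid = moles base. moles HCl = 0.379 × 20/1000 = 0.00758 mol. V_base = moles / 0.361 × 1000 = 21.0 mL.

V_{base} = 21.0 mL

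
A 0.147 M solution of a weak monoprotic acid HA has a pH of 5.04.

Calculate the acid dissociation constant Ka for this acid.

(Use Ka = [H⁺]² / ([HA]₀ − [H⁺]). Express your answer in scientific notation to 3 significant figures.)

[H⁺] = 10^(−pH) = 10^(−5.04) = 9.120e-06 M. For HA ⇌ H⁺ + A⁻, Ka = [H⁺][A⁻]/[HA] = [H⁺]² / ([HA]₀ − [H⁺]) = (9.120e-06)² / (0.147 − 9.120e-06) = 5.66e-10.

K_a = 5.66e-10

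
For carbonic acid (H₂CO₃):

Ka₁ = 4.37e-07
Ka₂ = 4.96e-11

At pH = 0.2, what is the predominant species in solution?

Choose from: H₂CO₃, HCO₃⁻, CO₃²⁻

pKa₁ = 6.36, pKa₂ = 10.30. For a polyprotic acid the predominant species crosses at each pKa: below pKa_n the protonated form dominates, above it the deprotonated form does. At pH = 0.2, the predominant species is H₂CO₃.

H₂CO₃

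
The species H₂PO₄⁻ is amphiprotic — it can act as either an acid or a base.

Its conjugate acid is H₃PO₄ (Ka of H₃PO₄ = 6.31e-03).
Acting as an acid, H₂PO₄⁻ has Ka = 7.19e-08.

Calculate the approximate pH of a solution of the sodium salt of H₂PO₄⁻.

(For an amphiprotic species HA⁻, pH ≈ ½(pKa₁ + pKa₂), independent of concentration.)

pKa₁ = -log(6.31e-03) = 2.20; pKa₂ = -log(7.19e-08) = 7.14. For an amphiprotic species, pH ≈ ½(pKa₁ + pKa₂) = ½(2.20 + 7.14) = 4.67.

pH = 4.67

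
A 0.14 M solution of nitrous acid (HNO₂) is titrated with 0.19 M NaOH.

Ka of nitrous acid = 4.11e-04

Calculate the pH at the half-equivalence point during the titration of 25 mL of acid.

At half-equivalence [HA] = [A⁻], so Henderson-Hasselbalch gives pH = pKa = -log(4.11e-04) = 3.39.

pH = pKa = 3.39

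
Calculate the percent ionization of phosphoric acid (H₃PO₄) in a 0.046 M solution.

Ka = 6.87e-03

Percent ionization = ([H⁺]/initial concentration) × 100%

Using Ka equilibrium: x² + Ka×x - Ka×C = 0. Solving: [H⁺] = 1.4671e-02. Percent = (1.4671e-02/0.046) × 100

Percent ionization = 31.9%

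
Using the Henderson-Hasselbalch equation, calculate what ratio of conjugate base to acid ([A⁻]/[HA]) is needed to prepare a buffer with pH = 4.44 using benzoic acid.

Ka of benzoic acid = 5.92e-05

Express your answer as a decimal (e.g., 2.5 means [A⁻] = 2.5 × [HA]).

pKa = -log(5.92e-05) = 4.2277. pH = pKa + log([A⁻]/[HA]), so log([A⁻]/[HA]) = pH − pKa = 4.44 − 4.2277 = 0.2123. [A⁻]/[HA] = 10^(0.2123) = 1.63

[A⁻]/[HA] = 1.63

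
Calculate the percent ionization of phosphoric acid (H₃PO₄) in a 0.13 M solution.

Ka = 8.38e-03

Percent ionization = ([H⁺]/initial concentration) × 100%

Using Ka equilibrium: x² + Ka×x - Ka×C = 0. Solving: [H⁺] = 2.9081e-02. Percent = (2.9081e-02/0.13) × 100

Percent ionization = 22.4%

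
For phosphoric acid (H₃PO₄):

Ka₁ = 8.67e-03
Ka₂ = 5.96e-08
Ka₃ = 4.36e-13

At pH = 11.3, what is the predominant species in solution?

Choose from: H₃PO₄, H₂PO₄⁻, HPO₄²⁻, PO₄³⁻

pKa₁ = 2.06, pKa₂ = 7.22, pKa₃ = 12.36. For a polyprotic acid the predominant species crosses at each pKa: below pKa_n the protonated form dominates, above it the deprotonated form does. At pH = 11.3, the predominant species is HPO₄²⁻.

HPO₄²⁻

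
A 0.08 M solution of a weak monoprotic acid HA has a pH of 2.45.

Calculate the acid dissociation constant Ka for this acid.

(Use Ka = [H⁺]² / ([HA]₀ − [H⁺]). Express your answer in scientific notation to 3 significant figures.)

[H⁺] = 10^(−pH) = 10^(−2.45) = 3.548e-03 M. For HA ⇌ H⁺ + A⁻, Ka = [H⁺][A⁻]/[HA] = [H⁺]² / ([HA]₀ − [H⁺]) = (3.548e-03)² / (0.08 − 3.548e-03) = 1.65e-04.

K_a = 1.65e-04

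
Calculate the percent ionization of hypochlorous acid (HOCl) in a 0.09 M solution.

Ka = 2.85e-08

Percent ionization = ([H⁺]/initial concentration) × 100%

Using Ka equilibrium: x² + Ka×x - Ka×C = 0. Solving: [H⁺] = 5.0632e-05. Percent = (5.0632e-05/0.09) × 100

Percent ionization = 0.0563%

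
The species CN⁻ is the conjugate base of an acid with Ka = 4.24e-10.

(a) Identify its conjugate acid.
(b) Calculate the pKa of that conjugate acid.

(a) The conjugate acid is formed by adding one H⁺ to CN⁻, giving HCN. (b) pKa = -log(Ka) = -log(4.24e-10) = 9.37.

Conjugate acid: HCN; pK_a = 9.37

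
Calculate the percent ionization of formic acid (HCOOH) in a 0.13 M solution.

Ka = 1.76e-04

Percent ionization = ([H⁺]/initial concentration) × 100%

Using Ka equilibrium: x² + Ka×x - Ka×C = 0. Solving: [H⁺] = 4.6961e-03. Percent = (4.6961e-03/0.13) × 100

Percent ionization = 3.61%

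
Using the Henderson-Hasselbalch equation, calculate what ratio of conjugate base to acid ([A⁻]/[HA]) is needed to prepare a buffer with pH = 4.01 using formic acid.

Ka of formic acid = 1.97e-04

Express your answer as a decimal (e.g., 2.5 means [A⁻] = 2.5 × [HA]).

pKa = -log(1.97e-04) = 3.7055. pH = pKa + log([A⁻]/[HA]), so log([A⁻]/[HA]) = pH − pKa = 4.01 − 3.7055 = 0.3045. [A⁻]/[HA] = 10^(0.3045) = 2.02

[A⁻]/[HA] = 2.02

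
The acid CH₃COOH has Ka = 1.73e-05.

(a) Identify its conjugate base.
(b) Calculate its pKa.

(a) The conjugate base is formed by removing one H⁺ from CH₃COOH, giving CH₃COO⁻. (b) pKa = -log(Ka) = -log(1.73e-05) = 4.76.

Conjugate base: CH₃COO⁻; pK_a = 4.76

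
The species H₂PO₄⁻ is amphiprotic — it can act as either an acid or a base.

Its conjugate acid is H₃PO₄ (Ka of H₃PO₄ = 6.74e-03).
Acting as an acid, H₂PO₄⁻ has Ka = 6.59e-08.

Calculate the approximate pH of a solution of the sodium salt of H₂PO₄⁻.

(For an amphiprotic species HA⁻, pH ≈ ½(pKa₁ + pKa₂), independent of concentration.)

pKa₁ = -log(6.74e-03) = 2.17; pKa₂ = -log(6.59e-08) = 7.18. For an amphiprotic species, pH ≈ ½(pKa₁ + pKa₂) = ½(2.17 + 7.18) = 4.68.

pH = 4.68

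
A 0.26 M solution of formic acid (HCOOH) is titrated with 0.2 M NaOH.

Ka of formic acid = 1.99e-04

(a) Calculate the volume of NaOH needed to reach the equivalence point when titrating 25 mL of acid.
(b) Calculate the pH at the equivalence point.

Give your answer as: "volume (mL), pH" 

moles acid = 0.26 × 25/1000 = 0.0065 mol; V_base = moles/0.2 × 1000 = 32.5 mL. At equivalence only the conjugate base is present: [A⁻] = 0.0065/0.057 = 1.1304e-01 M. Kb = Kw/Ka = 5.03e-11; [OH⁻] = √(Kb × [A⁻]) = 2.3834e-06; pOH = 5.62; pH = 14 - pOH = 8.38.

V = 32.5 mL, pH = 8.38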